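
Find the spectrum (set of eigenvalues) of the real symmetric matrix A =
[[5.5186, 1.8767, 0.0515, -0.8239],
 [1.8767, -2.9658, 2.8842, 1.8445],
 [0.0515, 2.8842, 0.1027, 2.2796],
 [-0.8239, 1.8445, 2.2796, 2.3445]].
sigma(A) ≈ {-5, -1, 5, 6}

A is real symmetric, so its spectrum consists of real eigenvalues. Expanding the characteristic polynomial of the displayed matrix gives
  det(λ I - A) = p(λ) = λ^4 + (-5)λ^3 + (-31)λ^2 + (124.9987)λ + (150.0066).
Solving p(λ) = 0 yields eigenvalues ≈ -5, -1, 5, 6. (A is shown rounded to 4 decimals, so these recover the underlying integer eigenvalues to within that precision.)
Verification: the trace of A = 5 equals the sum of eigenvalues 5, and det(A) ≈ 150.0066 matches the eigenvalue product 150.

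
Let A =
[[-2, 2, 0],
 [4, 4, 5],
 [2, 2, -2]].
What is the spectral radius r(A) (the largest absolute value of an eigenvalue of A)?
r(A) ≈ 6.4199

The eigenvalues of A are the roots of its characteristic polynomial. With M = A (coefficients from the trace, the sum of principal 2x2 minors, and det A):
  p(λ) = det(λ I - M) = λ^3 - 30λ - 72.
No integer candidate from the rational root theorem (±divisors of 72) is a root, so the roots are irrational. The cubic discriminant is Δ = -31968 < 0, so there is one real root and a complex-conjugate pair. p(6) = -36 and p(7) = 61 have opposite signs, so a root lies in (6, 7); Newton's method refines it to λ ≈ 6.4199. Dividing out (λ - (6.4199)) leaves approximately λ^2 + 6.4199λ + 11.2151. For λ^2 + 6.4199λ + 11.2151 the discriminant is -3.6454. It is negative, so the remaining roots are the complex-conjugate pair λ ≈ -3.21 ± 0.9546i. Their product equals the constant term, so |λ|^2 ≈ 11.2151 and |λ| ≈ 3.3489.
Thus the eigenvalues (to 4 decimals) are 6.4199 (modulus 6.4199); -3.21 ± 0.9546i (modulus 3.3489). The spectral radius is the largest modulus: r(A) ≈ 6.4199. (Cross-check: r(A) ≤ ||A||_2 ≈ 7.6017; equality holds whenever A is normal, though it can also hold for some non-normal A.)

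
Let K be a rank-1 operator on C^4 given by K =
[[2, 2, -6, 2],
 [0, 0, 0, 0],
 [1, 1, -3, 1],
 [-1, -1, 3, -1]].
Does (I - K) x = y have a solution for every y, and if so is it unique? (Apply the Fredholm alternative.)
(I - K) is invertible (det(I - K) = 3 ≠ 0), so for every y in C^4 the equation (I - K) x = y has a unique solution.

K has rank 1, so it is an outer product K = u v^T: every row of K is a multiple of one row vector. Reading off the entries, u = (-2, 0, -1, 1) and v = (-1, -1, 3, -1) (row i of K equals u_i·v^T). A rank-one matrix u v^T satisfies K u = u (v·u) and kills the (3)-dimensional subspace v^⊥, so its characteristic polynomial is lambda^3 (lambda - v·u) with v·u = tr K = -2. Hence the eigenvalues of I - K are 1 (multiplicity 3) and 1 - (-2) = 3, so det(I - K) = 3. (Direct check: I - K =
[[-1, -2, 6, -2],
 [0, 1, 0, 0],
 [-1, -1, 4, -1],
 [1, 1, -3, 2]]
has determinant 3.) The finite-dimensional Fredholm alternative says: either (I - K) is invertible, or ker(I - K) ≠ {0} and then range(I - K) = ker((I - K)^*)^⊥, with dim ker(I - K) = dim ker((I - K)^*). Since det(I - K) ≠ 0, 1 is not an eigenvalue of K and ker(I - K) = {0}, so we are in the first case: for every y there is a unique x = (I - K)^(-1) y. Explicitly, by the Sherman–Morrison formula, (I - u v^T)^(-1) = I + u v^T/(1 - v·u), i.e. (I - K)^(-1) = I + K/(3).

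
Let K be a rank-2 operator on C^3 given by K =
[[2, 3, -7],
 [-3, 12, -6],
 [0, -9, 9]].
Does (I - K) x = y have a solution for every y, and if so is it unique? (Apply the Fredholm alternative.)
(I - K) is invertible (det(I - K) = 83 ≠ 0), so for every y in C^3 the equation (I - K) x = y has a unique solution.

K has rank 2 and factors as K = U V^T = u1 v1^T + u2 v2^T with u1 = (2, -3, 0), v1 = (1, -3, 1), u2 = (-3, -1, 3), v2 = (0, -3, 3) (multiplying out reproduces the displayed K). The nonzero eigenvalues of U V^T coincide with those of the 2 x 2 matrix G = V^T U = [[v1·u1, v1·u2], [v2·u1, v2·u2]] = [[11, 3], [9, 12]], and by the Sylvester determinant identity det(I_3 - U V^T) = det(I_2 - V^T U) = det([[-10, -3], [-9, -11]]) = (-10)(-11) - (-3)(-9) = 83. (Direct check: I - K =
[[-1, -3, 7],
 [3, -11, 6],
 [0, 9, -8]]
has determinant 83.) The finite-dimensional Fredholm alternative says: either (I - K) is invertible, or ker(I - K) ≠ {0} and then range(I - K) = ker((I - K)^*)^⊥, with dim ker(I - K) = dim ker((I - K)^*). Since det(I - K) ≠ 0, 1 is not an eigenvalue of K and ker(I - K) = {0}, so we are in the first case: for every y there is a unique x = (I - K)^(-1) y. (Explicitly, by the Woodbury identity, (I - U V^T)^(-1) = I + U (I_2 - G)^(-1) V^T.)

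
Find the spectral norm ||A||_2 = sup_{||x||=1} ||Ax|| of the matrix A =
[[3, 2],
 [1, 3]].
||A||_2 = sqrt((23 + sqrt(333))/2) ≈ 4.5414 (= sqrt(largest eigenvalue of A^T A))

||A||_2 = sigma_max(A) = sqrt(lambda_max(A^T A)). Form the symmetric matrix M = A^T A =
[[10, 9],
 [9, 13]].
Its characteristic polynomial (trace, determinant of M give the coefficients) is
  p(λ) = det(λ I - M) = λ^2 - 23λ + 49.
For λ^2 - 23λ + 49 the discriminant is 333. It is nonnegative but not a perfect square, so the roots are real and irrational: λ = (23 ± sqrt(333))/2 ≈ 20.6241, 2.3759.
So the eigenvalues of A^T A are ≈ 2.3759, 20.6241 (all ≥ 0, as they must be for A^T A). The largest is λ_max = (23 + sqrt(333))/2 ≈ 20.6241, hence ||A||_2 = sqrt(λ_max) = sqrt((23 + sqrt(333))/2) ≈ 4.5414.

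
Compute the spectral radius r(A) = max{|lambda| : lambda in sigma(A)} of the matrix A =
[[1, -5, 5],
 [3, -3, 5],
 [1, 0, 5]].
r(A) ≈ 5.326

The eigenvalues of A are the roots of its characteristic polynomial. With M = A (coefficients from the trace, the sum of principal 2x2 minors, and det A):
  p(λ) = det(λ I - M) = λ^3 - 3λ^2 - 3λ - 50.
No integer candidate from the rational root theorem (±divisors of 50) is a root, so the roots are irrational. The cubic discriminant is Δ = -80811 < 0, so there is one real root and a complex-conjugate pair. p(5) = -15 and p(6) = 40 have opposite signs, so a root lies in (5, 6); Newton's method refines it to λ ≈ 5.326. Dividing out (λ - (5.326)) leaves approximately λ^2 + 2.326λ + 9.388. For λ^2 + 2.326λ + 9.388 the discriminant is -32.1418. It is negative, so the remaining roots are the complex-conjugate pair λ ≈ -1.163 ± 2.8347i. Their product equals the constant term, so |λ|^2 ≈ 9.388 and |λ| ≈ 3.064.
Thus the eigenvalues (to 4 decimals) are 5.326 (modulus 5.326); -1.163 ± 2.8347i (modulus 3.064). The spectral radius is the largest modulus: r(A) ≈ 5.326. (Cross-check: r(A) ≤ ||A||_2 ≈ 10.3879; equality holds whenever A is normal, though it can also hold for some non-normal A.)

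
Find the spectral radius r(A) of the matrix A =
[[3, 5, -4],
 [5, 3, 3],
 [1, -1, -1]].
r(A) = 8

The eigenvalues of A are the roots of its characteristic polynomial. With M = A (coefficients from the trace, the sum of principal 2x2 minors, and det A):
  p(λ) = det(λ I - M) = λ^3 - 5λ^2 - 15λ - 72.
By the rational root theorem any rational root is an integer divisor of 72. Testing λ = 8: p(8) = 512 - 320 - 120 - 72 = 0, so λ = 8 is a root. Dividing out (λ - 8) leaves p(λ) = (λ - 8)(λ^2 + 3λ + 9). For λ^2 + 3λ + 9 the discriminant is -27. It is negative, so the roots are the complex-conjugate pair λ = -3/2 ± (sqrt(27)/2) i ≈ -1.5 ± 2.5981i. For a conjugate pair the product of the roots equals the constant term, so |λ|^2 = 9 and |λ| = sqrt(9) = 3.
Thus the eigenvalues (to 4 decimals) are -1.5 ± 2.5981i (modulus 3); 8 (modulus 8). The spectral radius is the largest modulus: r(A) = 8. (Cross-check: r(A) ≤ ||A||_2 ≈ 8.053; equality holds whenever A is normal, though it can also hold for some non-normal A.)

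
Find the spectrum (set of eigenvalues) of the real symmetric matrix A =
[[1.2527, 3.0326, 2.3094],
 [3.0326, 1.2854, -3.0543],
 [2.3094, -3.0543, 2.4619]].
sigma(A) ≈ {-4, 4, 5}

A is real symmetric, so its spectrum consists of real eigenvalues. Expanding the characteristic polynomial of the displayed matrix gives
  det(λ I - A) = p(λ) = λ^3 + (-5)λ^2 + (-16)λ + (80).
Solving p(λ) = 0 yields eigenvalues ≈ -4, 4, 5. (A is shown rounded to 4 decimals, so these recover the underlying integer eigenvalues to within that precision.)
Verification: the trace of A = 5 equals the sum of eigenvalues 5, and det(A) ≈ -80.0001 matches the eigenvalue product -80.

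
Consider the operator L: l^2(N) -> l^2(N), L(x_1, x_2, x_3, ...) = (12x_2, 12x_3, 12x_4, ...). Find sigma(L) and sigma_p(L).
sigma(L) = closed disk {z in C : |z| ≤ 12}; sigma_p(L) = open disk {z in C : |z| < 12}

Note L = 12·V where V is the unit left shift (V x)_k = x_{k+1}; so sigma(L) = 12·sigma(V) and ||L|| = 12||V||. ||L x||^2 = 144sum_{k≥2} |x_k|^2 ≤ 144||x||^2, with equality on {x : x_1 = 0}, so ||L|| = 12. For any lambda with |lambda| < 12, set r = lambda/12 (|r| < 1); the vector x = (1, r, r^2, ...) is in l^2 and satisfies L x = 12(r, r^2, ...) = lambda x, so lambda is an eigenvalue. On the boundary |lambda| = 12 the geometric series diverges, so no l^2 eigenvector exists, but these lambda lie in the approximate point spectrum. Hence sigma(L) is the closed disk of radius 12 and sigma_p(L) is the open disk.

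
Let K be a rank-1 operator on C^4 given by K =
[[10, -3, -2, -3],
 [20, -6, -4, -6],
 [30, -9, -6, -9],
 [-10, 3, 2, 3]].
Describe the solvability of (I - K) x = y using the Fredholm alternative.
(I - K) is singular (det(I - K) = 0, i.e. 1 ∈ sigma(K)). (I - K) x = y is solvable iff y ⊥ ker((I - K)^*) = span{(10, -3, -2, -3)}, i.e. iff 10y_1 - 3y_2 - 2y_3 - 3y_4 = 0. When solvable, the solutions are x = y + c·(1, 2, 3, -1), c arbitrary (ker(I - K) = span{(1, 2, 3, -1)}, dimension 1).

K has rank 1, so it is an outer product K = u v^T: every row of K is a multiple of one row vector. Reading off the entries, u = (1, 2, 3, -1) and v = (10, -3, -2, -3) (row i of K equals u_i·v^T). A rank-one matrix u v^T satisfies K u = u (v·u) and kills the (3)-dimensional subspace v^⊥, so its characteristic polynomial is lambda^3 (lambda - v·u) with v·u = tr K = 1. Hence the eigenvalues of I - K are 1 (multiplicity 3) and 1 - (1) = 0, so det(I - K) = 0. (Direct check: I - K =
[[-9, 3, 2, 3],
 [-20, 7, 4, 6],
 [-30, 9, 7, 9],
 [10, -3, -2, -2]]
has determinant 0.) So 1 is an eigenvalue of K and (I - K) is not invertible. The finite-dimensional Fredholm alternative says: either (I - K) is invertible, or ker(I - K) ≠ {0} and then range(I - K) = ker((I - K)^*)^⊥, with dim ker(I - K) = dim ker((I - K)^*). We are in the second case, so we need both kernels. Kernel of I - K: (I - K) u = u - u (v·u) = u - u = 0, so ker(I - K) = span{u} = span{(1, 2, 3, -1)} (it is exactly 1-dimensional because rank(I - K) = 3). Kernel of the adjoint: K is real, so (I - K)^* = I - K^T = I - v u^T, and (I - v u^T) v = v - v (u·v) = 0; hence ker((I - K)^*) = span{v} = span{(10, -3, -2, -3)}. Therefore (I - K) x = y is solvable iff <y, v> = 0, i.e. iff 10y_1 - 3y_2 - 2y_3 - 3y_4 = 0. When this holds, K y = u (v·y) = 0, so (I - K) y = y and x = y is a particular solution; the full solution set is the line x = y + c·u = y + c·(1, 2, 3, -1), c ∈ C.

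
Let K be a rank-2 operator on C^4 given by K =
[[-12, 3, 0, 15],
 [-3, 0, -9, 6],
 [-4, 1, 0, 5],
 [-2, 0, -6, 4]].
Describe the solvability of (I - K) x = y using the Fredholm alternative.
(I - K) is invertible (det(I - K) = 39 ≠ 0), so for every y in C^4 the equation (I - K) x = y has a unique solution.

K has rank 2 and factors as K = U V^T = u1 v1^T + u2 v2^T with u1 = (3, 0, 1, 0), v1 = (-3, 1, 3, 3), u2 = (-3, -3, -1, -2), v2 = (1, 0, 3, -2) (multiplying out reproduces the displayed K). The nonzero eigenvalues of U V^T coincide with those of the 2 x 2 matrix G = V^T U = [[v1·u1, v1·u2], [v2·u1, v2·u2]] = [[-6, -3], [6, -2]], and by the Sylvester determinant identity det(I_4 - U V^T) = det(I_2 - V^T U) = det([[7, 3], [-6, 3]]) = (7)(3) - (3)(-6) = 39. (Direct check: I - K =
[[13, -3, 0, -15],
 [3, 1, 9, -6],
 [4, -1, 1, -5],
 [2, 0, 6, -3]]
has determinant 39.) The finite-dimensional Fredholm alternative says: either (I - K) is invertible, or ker(I - K) ≠ {0} and then range(I - K) = ker((I - K)^*)^⊥, with dim ker(I - K) = dim ker((I - K)^*). Since det(I - K) ≠ 0, 1 is not an eigenvalue of K and ker(I - K) = {0}, so we are in the first case: for every y there is a unique x = (I - K)^(-1) y. (Explicitly, by the Woodbury identity, (I - U V^T)^(-1) = I + U (I_2 - G)^(-1) V^T.)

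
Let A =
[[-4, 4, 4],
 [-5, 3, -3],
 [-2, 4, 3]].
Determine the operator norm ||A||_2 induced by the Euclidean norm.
||A||_2 ≈ 9.3937 (= sqrt(largest eigenvalue of A^T A))

||A||_2 = sigma_max(A) = sqrt(lambda_max(A^T A)). Form the symmetric matrix M = A^T A =
[[45, -39, -7],
 [-39, 41, 19],
 [-7, 19, 34]].
Its characteristic polynomial (trace, sum of principal 2x2 minors, determinant of M give the coefficients) is
  p(λ) = det(λ I - M) = λ^3 - 120λ^2 + 2838λ - 3136.
No integer candidate from the rational root theorem (±divisors of 3136) is a root, so the roots are irrational. The cubic discriminant is Δ = 21831703200 > 0, so there are three distinct real roots. p(1) = -417 and p(2) = 2068 have opposite signs, so a root lies in (1, 2); Newton's method refines it to λ ≈ 1.1615. p(30) = 1004 and p(31) = -687 have opposite signs, so a root lies in (30, 31); Newton's method refines it to λ ≈ 30.5978. p(88) = -1200 and p(89) = 3895 have opposite signs, so a root lies in (88, 89); Newton's method refines it to λ ≈ 88.2407. Check (Vieta): the three roots sum to 120, matching tr M = 120.
So the eigenvalues of A^T A are ≈ 1.1615, 30.5978, 88.2407 (all ≥ 0, as they must be for A^T A). The largest is λ_max ≈ 88.2407, hence ||A||_2 = sqrt(λ_max) ≈ 9.3937.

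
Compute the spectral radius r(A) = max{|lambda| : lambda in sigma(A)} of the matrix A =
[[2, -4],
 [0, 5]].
r(A) = 5

The eigenvalues of A are the roots of its characteristic polynomial. With M = A (coefficients from the trace and determinant):
  p(λ) = det(λ I - M) = λ^2 - 7λ + 10.
For λ^2 - 7λ + 10 the discriminant is 9. It is a perfect square (3^2), so the roots are rational: λ = (7 ± 3)/2 = 5, 2.
Thus the eigenvalues (to 4 decimals) are 5 (modulus 5); 2 (modulus 2). The spectral radius is the largest modulus: r(A) = 5. (Cross-check: r(A) ≤ ||A||_2 ≈ 6.5311; equality holds whenever A is normal, though it can also hold for some non-normal A.)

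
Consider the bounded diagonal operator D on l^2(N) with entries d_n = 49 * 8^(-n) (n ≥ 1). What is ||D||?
||D|| = 49/8 (attained at n = 1)

For D diagonal, ||D|| = sup_n |d_n|. The sequence d_n = 49 * 8^(-n) is positive and strictly decreasing (ratio 8^(-1) < 1), so the supremum is d_1 = 49/8. Hence ||D|| = 49/8.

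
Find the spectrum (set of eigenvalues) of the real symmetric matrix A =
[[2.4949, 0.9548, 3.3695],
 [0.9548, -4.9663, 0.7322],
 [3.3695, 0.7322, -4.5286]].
sigma(A) ≈ {-6, -5, 4}

A is real symmetric, so its spectrum consists of real eigenvalues. Expanding the characteristic polynomial of the displayed matrix gives
  det(λ I - A) = p(λ) = λ^3 + (7)λ^2 + (-14)λ + (-119.9985).
Solving p(λ) = 0 yields eigenvalues ≈ -6, -5, 4. (A is shown rounded to 4 decimals, so these recover the underlying integer eigenvalues to within that precision.)
Verification: the trace of A = -7 equals the sum of eigenvalues -7, and det(A) ≈ 119.9985 matches the eigenvalue product 120.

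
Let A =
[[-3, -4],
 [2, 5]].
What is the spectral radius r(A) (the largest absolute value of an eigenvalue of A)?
r(A) = (2 + sqrt(32))/2 ≈ 3.8284

The eigenvalues of A are the roots of its characteristic polynomial. With M = A (coefficients from the trace and determinant):
  p(λ) = det(λ I - M) = λ^2 - 2λ - 7.
For λ^2 - 2λ - 7 the discriminant is 32. It is nonnegative but not a perfect square, so the roots are real and irrational: λ = (2 ± sqrt(32))/2 ≈ 3.8284, -1.8284.
Thus the eigenvalues (to 4 decimals) are 3.8284 (modulus 3.8284); -1.8284 (modulus 1.8284). The spectral radius is the largest modulus: r(A) = (2 + sqrt(32))/2 ≈ 3.8284. (Cross-check: r(A) ≤ ||A||_2 ≈ 7.2854; equality holds whenever A is normal, though it can also hold for some non-normal A.)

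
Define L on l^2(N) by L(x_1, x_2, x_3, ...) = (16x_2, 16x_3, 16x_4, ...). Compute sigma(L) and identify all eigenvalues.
sigma(L) = closed disk {z in C : |z| ≤ 16}; sigma_p(L) = open disk {z in C : |z| < 16}

Note L = 16·V where V is the unit left shift (V x)_k = x_{k+1}; so sigma(L) = 16·sigma(V) and ||L|| = 16||V||. ||L x||^2 = 256sum_{k≥2} |x_k|^2 ≤ 256||x||^2, with equality on {x : x_1 = 0}, so ||L|| = 16. For any lambda with |lambda| < 16, set r = lambda/16 (|r| < 1); the vector x = (1, r, r^2, ...) is in l^2 and satisfies L x = 16(r, r^2, ...) = lambda x, so lambda is an eigenvalue. On the boundary |lambda| = 16 the geometric series diverges, so no l^2 eigenvector exists, but these lambda lie in the approximate point spectrum. Hence sigma(L) is the closed disk of radius 16 and sigma_p(L) is the open disk.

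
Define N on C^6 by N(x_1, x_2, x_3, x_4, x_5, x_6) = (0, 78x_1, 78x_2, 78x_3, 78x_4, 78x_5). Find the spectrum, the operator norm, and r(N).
sigma(N) = {0}; ||N|| = 78; r(N) = 0. (N is nilpotent with N^6 = 0.)

On C^6, N is a strictly lower-triangular matrix with 78 on the subdiagonal and zeros elsewhere, so its characteristic polynomial is lambda^6 and every eigenvalue is 0: sigma(N) = {0}. For the operator norm, N e_i = 78e_{i+1} for i = 1, ..., 5 and N e_6 = 0, so the singular values of N are 78 (with multiplicity 5) and 0; hence ||N|| = 78. The spectral radius r(N) = max|lambda| = 0. Note ||N|| > r(N) — characteristic of non-normal nilpotent operators. Indeed N^6 = 0.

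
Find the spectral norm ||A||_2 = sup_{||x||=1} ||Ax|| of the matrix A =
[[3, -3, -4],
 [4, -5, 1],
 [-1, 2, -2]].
||A||_2 ≈ 8.0277 (= sqrt(largest eigenvalue of A^T A))

||A||_2 = sigma_max(A) = sqrt(lambda_max(A^T A)). Form the symmetric matrix M = A^T A =
[[26, -31, -6],
 [-31, 38, 3],
 [-6, 3, 21]].
Its characteristic polynomial (trace, sum of principal 2x2 minors, determinant of M give the coefficients) is
  p(λ) = det(λ I - M) = λ^3 - 85λ^2 + 1326λ - 81.
No integer candidate from the rational root theorem (±divisors of 81) is a root, so the roots are irrational. The cubic discriminant is Δ = 3342825729 > 0, so there are three distinct real roots. p(0) = -81 and p(1) = 1161 have opposite signs, so a root lies in (0, 1); Newton's method refines it to λ ≈ 0.0613. p(20) = 439 and p(21) = -459 have opposite signs, so a root lies in (20, 21); Newton's method refines it to λ ≈ 20.4954. p(64) = -1233 and p(65) = 1609 have opposite signs, so a root lies in (64, 65); Newton's method refines it to λ ≈ 64.4433. Check (Vieta): the three roots sum to 85, matching tr M = 85.
So the eigenvalues of A^T A are ≈ 0.0613, 20.4954, 64.4433 (all ≥ 0, as they must be for A^T A). The largest is λ_max ≈ 64.4433, hence ||A||_2 = sqrt(λ_max) ≈ 8.0277.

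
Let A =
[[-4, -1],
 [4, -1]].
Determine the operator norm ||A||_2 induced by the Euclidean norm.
||A||_2 = sqrt(32) ≈ 5.6569 (= sqrt(largest eigenvalue of A^T A))

||A||_2 = sigma_max(A) = sqrt(lambda_max(A^T A)). Form the symmetric matrix M = A^T A =
[[32, 0],
 [0, 2]].
Its characteristic polynomial (trace, determinant of M give the coefficients) is
  p(λ) = det(λ I - M) = λ^2 - 34λ + 64.
For λ^2 - 34λ + 64 the discriminant is 900. It is a perfect square (30^2), so the roots are rational: λ = (34 ± 30)/2 = 32, 2.
So the eigenvalues of A^T A are ≈ 2, 32 (all ≥ 0, as they must be for A^T A). The largest is λ_max = 32, hence ||A||_2 = sqrt(λ_max) = sqrt(32) ≈ 5.6569.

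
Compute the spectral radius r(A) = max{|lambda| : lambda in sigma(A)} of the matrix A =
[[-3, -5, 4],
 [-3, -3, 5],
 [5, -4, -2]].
r(A) ≈ 8.2305

The eigenvalues of A are the roots of its characteristic polynomial. With M = A (coefficients from the trace, the sum of principal 2x2 minors, and det A):
  p(λ) = det(λ I - M) = λ^3 + 8λ^2 + 6λ + 65.
No integer candidate from the rational root theorem (±divisors of 65) is a root, so the roots are irrational. The cubic discriminant is Δ = -189595 < 0, so there is one real root and a complex-conjugate pair. p(-9) = -70 and p(-8) = 17 have opposite signs, so a root lies in (-9, -8); Newton's method refines it to λ ≈ -8.2305. Dividing out (λ - (-8.2305)) leaves approximately λ^2 - 0.2305λ + 7.8974. For λ^2 - 0.2305λ + 7.8974 the discriminant is -31.5365. It is negative, so the remaining roots are the complex-conjugate pair λ ≈ 0.1153 ± 2.8079i. Their product equals the constant term, so |λ|^2 ≈ 7.8974 and |λ| ≈ 2.8102.
Thus the eigenvalues (to 4 decimals) are -8.2305 (modulus 8.2305); 0.1153 ± 2.8079i (modulus 2.8102). The spectral radius is the largest modulus: r(A) ≈ 8.2305. (Cross-check: r(A) ≤ ||A||_2 ≈ 9.6537; equality holds whenever A is normal, though it can also hold for some non-normal A.)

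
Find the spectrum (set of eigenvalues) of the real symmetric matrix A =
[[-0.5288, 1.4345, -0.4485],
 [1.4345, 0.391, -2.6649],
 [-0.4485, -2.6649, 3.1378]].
sigma(A) ≈ {-2, 0, 5}

A is real symmetric, so its spectrum consists of real eigenvalues. Expanding the characteristic polynomial of the displayed matrix gives
  det(λ I - A) = p(λ) = λ^3 + (-3)λ^2 + (-10)λ + (0).
Solving p(λ) = 0 yields eigenvalues ≈ -2, 0, 5. (A is shown rounded to 4 decimals, so these recover the underlying integer eigenvalues to within that precision.)
Verification: the trace of A = 3 equals the sum of eigenvalues 3, and det(A) ≈ 0.0001 matches the eigenvalue product 0.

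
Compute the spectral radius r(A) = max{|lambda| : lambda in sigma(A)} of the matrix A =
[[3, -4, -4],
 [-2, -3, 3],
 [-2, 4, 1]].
r(A) ≈ 6.9152

The eigenvalues of A are the roots of its characteristic polynomial. With M = A (coefficients from the trace, the sum of principal 2x2 minors, and det A):
  p(λ) = det(λ I - M) = λ^3 - λ^2 - 37λ - 27.
No integer candidate from the rational root theorem (±divisors of 27) is a root, so the roots are irrational. The cubic discriminant is Δ = 166208 > 0, so there are three distinct real roots. p(-6) = -57 and p(-5) = 8 have opposite signs, so a root lies in (-6, -5); Newton's method refines it to λ ≈ -5.1582. p(-1) = 8 and p(0) = -27 have opposite signs, so a root lies in (-1, 0); Newton's method refines it to λ ≈ -0.7569. p(6) = -69 and p(7) = 8 have opposite signs, so a root lies in (6, 7); Newton's method refines it to λ ≈ 6.9152. Check (Vieta): the three roots sum to 1, matching tr M = 1.
Thus the eigenvalues (to 4 decimals) are -5.1582 (modulus 5.1582); -0.7569 (modulus 0.7569); 6.9152 (modulus 6.9152). The spectral radius is the largest modulus: r(A) ≈ 6.9152. (Cross-check: r(A) ≤ ||A||_2 ≈ 7.6799; equality holds whenever A is normal, though it can also hold for some non-normal A.)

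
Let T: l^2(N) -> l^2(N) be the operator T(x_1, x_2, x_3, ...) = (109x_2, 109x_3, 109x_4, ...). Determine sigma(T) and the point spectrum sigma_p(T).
sigma(T) = closed disk {z in C : |z| ≤ 109}; sigma_p(T) = open disk {z in C : |z| < 109}

Note T = 109·V where V is the unit left shift (V x)_k = x_{k+1}; so sigma(T) = 109·sigma(V) and ||T|| = 109||V||. ||T x||^2 = 11881sum_{k≥2} |x_k|^2 ≤ 11881||x||^2, with equality on {x : x_1 = 0}, so ||T|| = 109. For any lambda with |lambda| < 109, set r = lambda/109 (|r| < 1); the vector x = (1, r, r^2, ...) is in l^2 and satisfies T x = 109(r, r^2, ...) = lambda x, so lambda is an eigenvalue. On the boundary |lambda| = 109 the geometric series diverges, so no l^2 eigenvector exists, but these lambda lie in the approximate point spectrum. Hence sigma(T) is the closed disk of radius 109 and sigma_p(T) is the open disk.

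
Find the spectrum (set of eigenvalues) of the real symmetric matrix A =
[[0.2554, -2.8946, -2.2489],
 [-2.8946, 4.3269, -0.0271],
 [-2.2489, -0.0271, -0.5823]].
sigma(A) ≈ {-3, 1, 6}

A is real symmetric, so its spectrum consists of real eigenvalues. Expanding the characteristic polynomial of the displayed matrix gives
  det(λ I - A) = p(λ) = λ^3 + (-4)λ^2 + (-15)λ + (18.0011).
Solving p(λ) = 0 yields eigenvalues ≈ -3, 1, 6. (A is shown rounded to 4 decimals, so these recover the underlying integer eigenvalues to within that precision.)
Verification: the trace of A = 4 equals the sum of eigenvalues 4, and det(A) ≈ -18.0011 matches the eigenvalue product -18.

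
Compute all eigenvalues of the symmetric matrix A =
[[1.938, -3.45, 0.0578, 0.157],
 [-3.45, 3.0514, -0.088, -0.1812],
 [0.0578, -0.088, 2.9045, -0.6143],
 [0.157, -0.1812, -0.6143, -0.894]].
sigma(A) ≈ {-1, 3, 6} (-1 with multiplicity 2)

A is real symmetric, so its spectrum consists of real eigenvalues. Expanding the characteristic polynomial of the displayed matrix gives
  det(λ I - A) = p(λ) = λ^4 + (-7)λ^3 + (1)λ^2 + (27)λ + (18).
Solving p(λ) = 0 yields eigenvalues ≈ -1, -1, 3, 6. (A is shown rounded to 4 decimals, so these recover the underlying integer eigenvalues to within that precision.)
Verification: the trace of A = 7 equals the sum of eigenvalues 7, and det(A) ≈ 17.9999 matches the eigenvalue product 18.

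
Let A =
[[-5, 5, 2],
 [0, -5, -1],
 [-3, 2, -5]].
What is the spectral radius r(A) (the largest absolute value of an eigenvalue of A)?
r(A) ≈ 6.5227

The eigenvalues of A are the roots of its characteristic polynomial. With M = A (coefficients from the trace, the sum of principal 2x2 minors, and det A):
  p(λ) = det(λ I - M) = λ^3 + 15λ^2 + 83λ + 150.
No integer candidate from the rational root theorem (±divisors of 150) is a root, so the roots are irrational. The cubic discriminant is Δ = -8123 < 0, so there is one real root and a complex-conjugate pair. p(-4) = -6 and p(-3) = 9 have opposite signs, so a root lies in (-4, -3); Newton's method refines it to λ ≈ -3.5256. Dividing out (λ - (-3.5256)) leaves approximately λ^2 + 11.4744λ + 42.5457. For λ^2 + 11.4744λ + 42.5457 the discriminant is -38.5214. It is negative, so the remaining roots are the complex-conjugate pair λ ≈ -5.7372 ± 3.1033i. Their product equals the constant term, so |λ|^2 ≈ 42.5457 and |λ| ≈ 6.5227.
Thus the eigenvalues (to 4 decimals) are -3.5256 (modulus 3.5256); -5.7372 ± 3.1033i (modulus 6.5227). The spectral radius is the largest modulus: r(A) ≈ 6.5227. (Cross-check: r(A) ≤ ||A||_2 ≈ 8.7521; equality holds whenever A is normal, though it can also hold for some non-normal A.)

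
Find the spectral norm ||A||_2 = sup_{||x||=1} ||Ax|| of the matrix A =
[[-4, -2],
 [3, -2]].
||A||_2 = sqrt((33 + sqrt(305))/2) ≈ 5.0232 (= sqrt(largest eigenvalue of A^T A))

||A||_2 = sigma_max(A) = sqrt(lambda_max(A^T A)). Form the symmetric matrix M = A^T A =
[[25, 2],
 [2, 8]].
Its characteristic polynomial (trace, determinant of M give the coefficients) is
  p(λ) = det(λ I - M) = λ^2 - 33λ + 196.
For λ^2 - 33λ + 196 the discriminant is 305. It is nonnegative but not a perfect square, so the roots are real and irrational: λ = (33 ± sqrt(305))/2 ≈ 25.2321, 7.7679.
So the eigenvalues of A^T A are ≈ 7.7679, 25.2321 (all ≥ 0, as they must be for A^T A). The largest is λ_max = (33 + sqrt(305))/2 ≈ 25.2321, hence ||A||_2 = sqrt(λ_max) = sqrt((33 + sqrt(305))/2) ≈ 5.0232.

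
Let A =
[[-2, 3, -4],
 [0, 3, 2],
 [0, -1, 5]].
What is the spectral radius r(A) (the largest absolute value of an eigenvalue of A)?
r(A) = sqrt(17) ≈ 4.1231

The eigenvalues of A are the roots of its characteristic polynomial. With M = A (coefficients from the trace, the sum of principal 2x2 minors, and det A):
  p(λ) = det(λ I - M) = λ^3 - 6λ^2 + λ + 34.
By the rational root theorem any rational root is an integer divisor of 34. Testing λ = -2: p(-2) = -8 - 24 - 2 + 34 = 0, so λ = -2 is a root. Dividing out (λ + 2) leaves p(λ) = (λ + 2)(λ^2 - 8λ + 17). For λ^2 - 8λ + 17 the discriminant is -4. It is negative, so the roots are the complex-conjugate pair λ = 4 ± (sqrt(4)/2) i ≈ 4 ± 1i. For a conjugate pair the product of the roots equals the constant term, so |λ|^2 = 17 and |λ| = sqrt(17) ≈ 4.1231.
Thus the eigenvalues (to 4 decimals) are 4 ± 1i (modulus 4.1231); -2 (modulus 2). The spectral radius is the largest modulus: r(A) = sqrt(17) ≈ 4.1231. (Cross-check: r(A) ≤ ||A||_2 ≈ 7.1408; equality holds whenever A is normal, though it can also hold for some non-normal A.)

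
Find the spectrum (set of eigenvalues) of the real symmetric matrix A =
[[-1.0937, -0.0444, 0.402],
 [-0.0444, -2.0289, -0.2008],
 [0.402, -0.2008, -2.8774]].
sigma(A) ≈ {-3, -2, -1}

A is real symmetric, so its spectrum consists of real eigenvalues. Expanding the characteristic polynomial of the displayed matrix gives
  det(λ I - A) = p(λ) = λ^3 + (6)λ^2 + (11)λ + (6).
Solving p(λ) = 0 yields eigenvalues ≈ -3, -2, -1. (A is shown rounded to 4 decimals, so these recover the underlying integer eigenvalues to within that precision.)
Verification: the trace of A = -6 equals the sum of eigenvalues -6, and det(A) ≈ -6.0002 matches the eigenvalue product -6.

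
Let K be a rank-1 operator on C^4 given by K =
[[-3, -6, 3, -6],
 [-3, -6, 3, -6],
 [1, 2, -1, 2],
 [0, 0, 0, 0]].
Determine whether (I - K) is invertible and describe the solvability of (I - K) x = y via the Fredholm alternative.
(I - K) is invertible (det(I - K) = 11 ≠ 0), so for every y in C^4 the equation (I - K) x = y has a unique solution.

K has rank 1, so it is an outer product K = u v^T: every row of K is a multiple of one row vector. Reading off the entries, u = (-3, -3, 1, 0) and v = (1, 2, -1, 2) (row i of K equals u_i·v^T). A rank-one matrix u v^T satisfies K u = u (v·u) and kills the (3)-dimensional subspace v^⊥, so its characteristic polynomial is lambda^3 (lambda - v·u) with v·u = tr K = -10. Hence the eigenvalues of I - K are 1 (multiplicity 3) and 1 - (-10) = 11, so det(I - K) = 11. (Direct check: I - K =
[[4, 6, -3, 6],
 [3, 7, -3, 6],
 [-1, -2, 2, -2],
 [0, 0, 0, 1]]
has determinant 11.) The finite-dimensional Fredholm alternative says: either (I - K) is invertible, or ker(I - K) ≠ {0} and then range(I - K) = ker((I - K)^*)^⊥, with dim ker(I - K) = dim ker((I - K)^*). Since det(I - K) ≠ 0, 1 is not an eigenvalue of K and ker(I - K) = {0}, so we are in the first case: for every y there is a unique x = (I - K)^(-1) y. Explicitly, by the Sherman–Morrison formula, (I - u v^T)^(-1) = I + u v^T/(1 - v·u), i.e. (I - K)^(-1) = I + K/(11).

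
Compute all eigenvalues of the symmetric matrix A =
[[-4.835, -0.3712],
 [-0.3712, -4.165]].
sigma(A) ≈ {-5, -4}

A is real symmetric, so its spectrum consists of real eigenvalues. Expanding the characteristic polynomial of the displayed matrix gives
  det(λ I - A) = p(λ) = λ^2 + (9)λ + (20).
Solving p(λ) = 0 yields eigenvalues ≈ -5, -4. (A is shown rounded to 4 decimals, so these recover the underlying integer eigenvalues to within that precision.)
Verification: the trace of A = -9 equals the sum of eigenvalues -9, and det(A) ≈ 20.0000 matches the eigenvalue product 20.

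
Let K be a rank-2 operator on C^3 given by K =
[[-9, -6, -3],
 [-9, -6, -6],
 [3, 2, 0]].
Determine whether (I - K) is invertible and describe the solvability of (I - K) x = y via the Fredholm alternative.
(I - K) is invertible (det(I - K) = 37 ≠ 0), so for every y in C^3 the equation (I - K) x = y has a unique solution.

K has rank 2 and factors as K = U V^T = u1 v1^T + u2 v2^T with u1 = (-3, -3, 1), v1 = (3, 2, 3), u2 = (2, 1, -1), v2 = (0, 0, 3) (multiplying out reproduces the displayed K). The nonzero eigenvalues of U V^T coincide with those of the 2 x 2 matrix G = V^T U = [[v1·u1, v1·u2], [v2·u1, v2·u2]] = [[-12, 5], [3, -3]], and by the Sylvester determinant identity det(I_3 - U V^T) = det(I_2 - V^T U) = det([[13, -5], [-3, 4]]) = (13)(4) - (-5)(-3) = 37. (Direct check: I - K =
[[10, 6, 3],
 [9, 7, 6],
 [-3, -2, 1]]
has determinant 37.) The finite-dimensional Fredholm alternative says: either (I - K) is invertible, or ker(I - K) ≠ {0} and then range(I - K) = ker((I - K)^*)^⊥, with dim ker(I - K) = dim ker((I - K)^*). Since det(I - K) ≠ 0, 1 is not an eigenvalue of K and ker(I - K) = {0}, so we are in the first case: for every y there is a unique x = (I - K)^(-1) y. (Explicitly, by the Woodbury identity, (I - U V^T)^(-1) = I + U (I_2 - G)^(-1) V^T.)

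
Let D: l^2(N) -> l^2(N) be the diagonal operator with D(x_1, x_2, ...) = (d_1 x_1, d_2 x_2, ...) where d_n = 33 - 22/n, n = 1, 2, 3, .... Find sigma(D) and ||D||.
sigma(D) = {33 - 22/n : n ≥ 1} ∪ {33}; ||D|| = 33

A bounded diagonal operator on l^2 with diagonal entries d_n has spectrum equal to the closure of {d_n : n ≥ 1}: every d_n is an eigenvalue (with eigenvector e_n), so {d_n} ⊂ sigma(D); the spectrum is closed, so its closure is too; and for lambda not in the closure, (D - lambda I) has bounded inverse (the diagonal entries 1/(d_n - lambda) are bounded). For our sequence d_n = 33 - 22/n, n = 1, 2, 3, ...:
  - {d_n} = {33 - 22/n : n ≥ 1}; the only limit point is 33
  - closure = {33 - 22/n : n ≥ 1} ∪ {33}
For the norm: a diagonal operator has ||D|| = sup_n |d_n|. Here d_n = 33 - 22/n increases monotonically from d_1 = 11 toward 33, with all terms in [11, 33); so sup_n |d_n| = 33 (the supremum is the limit, not attained). So ||D|| = 33.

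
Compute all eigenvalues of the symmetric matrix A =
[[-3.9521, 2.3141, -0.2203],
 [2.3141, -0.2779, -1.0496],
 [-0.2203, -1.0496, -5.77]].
sigma(A) ≈ {-6, -5, 1}

A is real symmetric, so its spectrum consists of real eigenvalues. Expanding the characteristic polynomial of the displayed matrix gives
  det(λ I - A) = p(λ) = λ^3 + (10)λ^2 + (19)λ + (-30).
Solving p(λ) = 0 yields eigenvalues ≈ -6, -5, 1. (A is shown rounded to 4 decimals, so these recover the underlying integer eigenvalues to within that precision.)
Verification: the trace of A = -10 equals the sum of eigenvalues -10, and det(A) ≈ 29.9991 matches the eigenvalue product 30.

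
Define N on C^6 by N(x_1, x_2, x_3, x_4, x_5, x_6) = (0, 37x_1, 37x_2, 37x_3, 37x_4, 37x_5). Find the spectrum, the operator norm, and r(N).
sigma(N) = {0}; ||N|| = 37; r(N) = 0. (N is nilpotent with N^6 = 0.)

On C^6, N is a strictly lower-triangular matrix with 37 on the subdiagonal and zeros elsewhere, so its characteristic polynomial is lambda^6 and every eigenvalue is 0: sigma(N) = {0}. For the operator norm, N e_i = 37e_{i+1} for i = 1, ..., 5 and N e_6 = 0, so the singular values of N are 37 (with multiplicity 5) and 0; hence ||N|| = 37. The spectral radius r(N) = max|lambda| = 0. Note ||N|| > r(N) — characteristic of non-normal nilpotent operators. Indeed N^6 = 0.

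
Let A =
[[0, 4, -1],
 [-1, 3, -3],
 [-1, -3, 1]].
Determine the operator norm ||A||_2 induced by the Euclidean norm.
||A||_2 ≈ 6.4981 (= sqrt(largest eigenvalue of A^T A))

||A||_2 = sigma_max(A) = sqrt(lambda_max(A^T A)). Form the symmetric matrix M = A^T A =
[[2, 0, 2],
 [0, 34, -16],
 [2, -16, 11]].
Its characteristic polynomial (trace, sum of principal 2x2 minors, determinant of M give the coefficients) is
  p(λ) = det(λ I - M) = λ^3 - 47λ^2 + 204λ - 100.
No integer candidate from the rational root theorem (±divisors of 100) is a root, so the roots are irrational. The cubic discriminant is Δ = 33430288 > 0, so there are three distinct real roots. p(0) = -100 and p(1) = 58 have opposite signs, so a root lies in (0, 1); Newton's method refines it to λ ≈ 0.5621. p(4) = 28 and p(5) = -130 have opposite signs, so a root lies in (4, 5); Newton's method refines it to λ ≈ 4.2131. p(42) = -352 and p(43) = 1276 have opposite signs, so a root lies in (42, 43); Newton's method refines it to λ ≈ 42.2248. Check (Vieta): the three roots sum to 47, matching tr M = 47.
So the eigenvalues of A^T A are ≈ 0.5621, 4.2131, 42.2248 (all ≥ 0, as they must be for A^T A). The largest is λ_max ≈ 42.2248, hence ||A||_2 = sqrt(λ_max) ≈ 6.4981.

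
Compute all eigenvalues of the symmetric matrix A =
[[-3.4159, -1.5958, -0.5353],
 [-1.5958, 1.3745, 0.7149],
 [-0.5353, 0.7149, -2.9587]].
sigma(A) ≈ {-4, -3, 2}

A is real symmetric, so its spectrum consists of real eigenvalues. Expanding the characteristic polynomial of the displayed matrix gives
  det(λ I - A) = p(λ) = λ^3 + (5)λ^2 + (-2)λ + (-24).
Solving p(λ) = 0 yields eigenvalues ≈ -4, -3, 2. (A is shown rounded to 4 decimals, so these recover the underlying integer eigenvalues to within that precision.)
Verification: the trace of A = -5 equals the sum of eigenvalues -5, and det(A) ≈ 23.9994 matches the eigenvalue product 24.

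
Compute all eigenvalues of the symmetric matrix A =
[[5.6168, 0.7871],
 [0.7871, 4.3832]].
sigma(A) ≈ {4, 6}

A is real symmetric, so its spectrum consists of real eigenvalues. Expanding the characteristic polynomial of the displayed matrix gives
  det(λ I - A) = p(λ) = λ^2 + (-10)λ + (24).
Solving p(λ) = 0 yields eigenvalues ≈ 4, 6. (A is shown rounded to 4 decimals, so these recover the underlying integer eigenvalues to within that precision.)
Verification: the trace of A = 10 equals the sum of eigenvalues 10, and det(A) ≈ 24.0000 matches the eigenvalue product 24.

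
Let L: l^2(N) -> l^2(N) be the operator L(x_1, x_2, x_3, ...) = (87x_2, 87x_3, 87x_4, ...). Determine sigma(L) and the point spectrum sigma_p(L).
sigma(L) = closed disk {z in C : |z| ≤ 87}; sigma_p(L) = open disk {z in C : |z| < 87}

Note L = 87·V where V is the unit left shift (V x)_k = x_{k+1}; so sigma(L) = 87·sigma(V) and ||L|| = 87||V||. ||L x||^2 = 7569sum_{k≥2} |x_k|^2 ≤ 7569||x||^2, with equality on {x : x_1 = 0}, so ||L|| = 87. For any lambda with |lambda| < 87, set r = lambda/87 (|r| < 1); the vector x = (1, r, r^2, ...) is in l^2 and satisfies L x = 87(r, r^2, ...) = lambda x, so lambda is an eigenvalue. On the boundary |lambda| = 87 the geometric series diverges, so no l^2 eigenvector exists, but these lambda lie in the approximate point spectrum. Hence sigma(L) is the closed disk of radius 87 and sigma_p(L) is the open disk.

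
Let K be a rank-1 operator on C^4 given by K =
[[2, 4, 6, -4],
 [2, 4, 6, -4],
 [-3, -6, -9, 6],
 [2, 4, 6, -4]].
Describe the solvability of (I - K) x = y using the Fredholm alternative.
(I - K) is invertible (det(I - K) = 8 ≠ 0), so for every y in C^4 the equation (I - K) x = y has a unique solution.

K has rank 1, so it is an outer product K = u v^T: every row of K is a multiple of one row vector. Reading off the entries, u = (-2, -2, 3, -2) and v = (-1, -2, -3, 2) (row i of K equals u_i·v^T). A rank-one matrix u v^T satisfies K u = u (v·u) and kills the (3)-dimensional subspace v^⊥, so its characteristic polynomial is lambda^3 (lambda - v·u) with v·u = tr K = -7. Hence the eigenvalues of I - K are 1 (multiplicity 3) and 1 - (-7) = 8, so det(I - K) = 8. (Direct check: I - K =
[[-1, -4, -6, 4],
 [-2, -3, -6, 4],
 [3, 6, 10, -6],
 [-2, -4, -6, 5]]
has determinant 8.) The finite-dimensional Fredholm alternative says: either (I - K) is invertible, or ker(I - K) ≠ {0} and then range(I - K) = ker((I - K)^*)^⊥, with dim ker(I - K) = dim ker((I - K)^*). Since det(I - K) ≠ 0, 1 is not an eigenvalue of K and ker(I - K) = {0}, so we are in the first case: for every y there is a unique x = (I - K)^(-1) y. Explicitly, by the Sherman–Morrison formula, (I - u v^T)^(-1) = I + u v^T/(1 - v·u), i.e. (I - K)^(-1) = I + K/(8).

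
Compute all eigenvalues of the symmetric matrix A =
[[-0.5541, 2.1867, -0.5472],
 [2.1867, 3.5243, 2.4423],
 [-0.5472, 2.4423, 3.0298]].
sigma(A) ≈ {-2, 2, 6}

A is real symmetric, so its spectrum consists of real eigenvalues. Expanding the characteristic polynomial of the displayed matrix gives
  det(λ I - A) = p(λ) = λ^3 + (-6)λ^2 + (-4)λ + (23.999).
Solving p(λ) = 0 yields eigenvalues ≈ -2, 2, 6. (A is shown rounded to 4 decimals, so these recover the underlying integer eigenvalues to within that precision.)
Verification: the trace of A = 6 equals the sum of eigenvalues 6, and det(A) ≈ -23.9990 matches the eigenvalue product -24.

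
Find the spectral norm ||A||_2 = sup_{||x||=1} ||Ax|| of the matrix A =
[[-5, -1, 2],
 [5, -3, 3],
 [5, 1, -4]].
||A||_2 ≈ 8.9142 (= sqrt(largest eigenvalue of A^T A))

||A||_2 = sigma_max(A) = sqrt(lambda_max(A^T A)). Form the symmetric matrix M = A^T A =
[[75, -5, -15],
 [-5, 11, -15],
 [-15, -15, 29]].
Its characteristic polynomial (trace, sum of principal 2x2 minors, determinant of M give the coefficients) is
  p(λ) = det(λ I - M) = λ^3 - 115λ^2 + 2844λ - 1600.
No integer candidate from the rational root theorem (±divisors of 1600) is a root, so the roots are irrational. The cubic discriminant is Δ = 14571941264 > 0, so there are three distinct real roots. p(0) = -1600 and p(1) = 1130 have opposite signs, so a root lies in (0, 1); Newton's method refines it to λ ≈ 0.5759. p(34) = 1460 and p(35) = -60 have opposite signs, so a root lies in (34, 35); Newton's method refines it to λ ≈ 34.9608. p(79) = -1600 and p(80) = 1920 have opposite signs, so a root lies in (79, 80); Newton's method refines it to λ ≈ 79.4633. Check (Vieta): the three roots sum to 115, matching tr M = 115.
So the eigenvalues of A^T A are ≈ 0.5759, 34.9608, 79.4633 (all ≥ 0, as they must be for A^T A). The largest is λ_max ≈ 79.4633, hence ||A||_2 = sqrt(λ_max) ≈ 8.9142.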